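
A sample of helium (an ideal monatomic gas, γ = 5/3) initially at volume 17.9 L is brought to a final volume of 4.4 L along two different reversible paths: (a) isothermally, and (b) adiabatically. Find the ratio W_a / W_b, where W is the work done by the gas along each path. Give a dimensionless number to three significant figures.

Path (a) isothermal: W = P₁V₁ ln(V₂/V₁) → W_a/(P₁V₁) = -1.403.
Path (b) adiabatic: W = P₁V₁(1 − (V₁/V₂)^(γ−1))/(γ−1) → W_b/(P₁V₁) = -2.323.
W_a / W_b = -1.403 / -2.323 = 0.6042.

W_a / W_b ≈ 0.604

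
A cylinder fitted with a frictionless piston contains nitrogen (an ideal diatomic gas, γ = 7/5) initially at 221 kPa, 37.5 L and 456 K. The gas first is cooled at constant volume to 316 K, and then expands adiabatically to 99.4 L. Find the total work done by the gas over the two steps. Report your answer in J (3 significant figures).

W_total ≈ 4640 J

Step 1 (isochoric): W = 0 (constant volume).
After step 1: P = 153.1 kPa (V unchanged).
Step 2 (adiabatic): W = (P₁V₁ − P₂V₂)/(γ−1) = (5743 − 3889)/0.4 = 4636 J.
W_total = 0 + 4636 = 4636 J.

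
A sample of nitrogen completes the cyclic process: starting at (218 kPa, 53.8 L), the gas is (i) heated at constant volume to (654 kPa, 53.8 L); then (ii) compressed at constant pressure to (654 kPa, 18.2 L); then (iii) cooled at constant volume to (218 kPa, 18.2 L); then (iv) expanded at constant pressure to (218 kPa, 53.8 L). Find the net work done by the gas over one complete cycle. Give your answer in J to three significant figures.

W_net ≈ -15500 J

Constant-volume legs do no work.
W(ii) = (654)(18.2 − 53.8) = -23282 J; W(iv) = (218)(53.8 − 18.2) = 7761 J.
W_net = -23282 + 7761 = -15522 J (the counter-clockwise enclosed area).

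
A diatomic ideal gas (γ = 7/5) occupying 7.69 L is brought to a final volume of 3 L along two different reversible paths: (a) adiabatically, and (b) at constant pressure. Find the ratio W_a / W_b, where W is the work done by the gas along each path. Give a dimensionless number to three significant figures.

Path (a) adiabatic: W = P₁V₁(1 − (V₁/V₂)^(γ−1))/(γ−1) → W_a/(P₁V₁) = -1.143.
Path (b) isobaric: W = P₁(V₂ − V₁) → W_b/(P₁V₁) = -0.6099.
W_a / W_b = -1.143 / -0.6099 = 1.874.

W_a / W_b ≈ 1.87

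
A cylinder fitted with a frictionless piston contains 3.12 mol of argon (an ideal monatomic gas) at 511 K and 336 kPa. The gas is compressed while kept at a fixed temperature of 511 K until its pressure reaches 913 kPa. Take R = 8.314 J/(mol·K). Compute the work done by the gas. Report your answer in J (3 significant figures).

Isothermal process: W = nRT ln(V₂/V₁) = nRT ln(P₁/P₂).
W = (3.12)(8.314)(511) × ln(336/913)
  = 13255 × ln(0.368) = 13255 × -0.9996
W_by_gas = -13250 J.

W ≈ -13300 J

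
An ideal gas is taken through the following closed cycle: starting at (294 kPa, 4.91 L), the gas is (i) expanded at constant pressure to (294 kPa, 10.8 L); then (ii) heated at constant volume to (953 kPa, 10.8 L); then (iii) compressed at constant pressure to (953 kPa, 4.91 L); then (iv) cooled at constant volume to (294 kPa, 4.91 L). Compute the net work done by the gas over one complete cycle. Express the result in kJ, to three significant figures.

W_net ≈ -3.88 kJ

Constant-volume legs do no work.
W(i) = (294)(10.8 − 4.91) = 1732 J; W(iii) = (953)(4.91 − 10.8) = -5613 J.
W_net = 1732 − 5613 = -3882 J (the counter-clockwise enclosed area).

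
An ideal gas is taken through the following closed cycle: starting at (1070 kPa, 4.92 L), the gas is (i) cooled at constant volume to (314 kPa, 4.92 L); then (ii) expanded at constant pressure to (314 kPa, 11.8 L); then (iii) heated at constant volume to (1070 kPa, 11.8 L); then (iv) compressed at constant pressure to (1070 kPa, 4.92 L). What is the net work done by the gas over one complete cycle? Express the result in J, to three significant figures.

Constant-volume legs do no work.
W(ii) = (314)(11.8 − 4.92) = 2160 J; W(iv) = (1070)(4.92 − 11.8) = -7362 J.
W_net = 2160 − 7362 = -5201 J (the counter-clockwise enclosed area).

W_net ≈ -5200 J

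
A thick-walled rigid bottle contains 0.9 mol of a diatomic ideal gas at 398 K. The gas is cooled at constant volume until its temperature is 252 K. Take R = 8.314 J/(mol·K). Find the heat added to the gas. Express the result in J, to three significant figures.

Constant volume ⇒ W = 0, so Q = ΔU = nCᵥΔT with Cᵥ = 5R/2 = 20.79 J/(mol·K).
ΔU = (0.9)(20.79)(252 − 398) = -2731 J.

Q ≈ -2730 J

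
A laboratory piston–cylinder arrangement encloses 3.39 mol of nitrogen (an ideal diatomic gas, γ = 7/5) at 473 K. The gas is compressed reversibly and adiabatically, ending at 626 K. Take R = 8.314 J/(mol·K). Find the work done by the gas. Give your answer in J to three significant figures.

Adiabatic ⇒ Q = 0, so W_by = −ΔU = nCᵥ(T₁ − T₂).
Cᵥ = 5R/2 = 20.79 J/(mol·K).
W = (3.39)(20.79)(473 − 626) = -10781 J.

W ≈ -10800 J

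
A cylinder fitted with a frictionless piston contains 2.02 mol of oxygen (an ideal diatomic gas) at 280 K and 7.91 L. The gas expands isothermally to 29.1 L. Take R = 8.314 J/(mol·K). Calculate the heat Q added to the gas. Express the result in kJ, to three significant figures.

Q ≈ 6.13 kJ

Isothermal ⇒ ΔU = 0, so Q = W = nRT ln(V₂/V₁).
Q = (2.02)(8.314)(280) ln(29.1/7.91) = 4702 × 1.303 = 6125 J.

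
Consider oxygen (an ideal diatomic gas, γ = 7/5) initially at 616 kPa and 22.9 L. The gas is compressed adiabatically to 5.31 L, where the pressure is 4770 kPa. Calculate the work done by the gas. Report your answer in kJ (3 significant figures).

Adiabatic: W = (P₁V₁ − P₂V₂)/(γ − 1) with γ = 7/5.
P₁V₁ = 14106 J, P₂V₂ = 25329 J.
W = (14106 − 25329) / 0.4 = -28056 J.

W ≈ -28.1 kJ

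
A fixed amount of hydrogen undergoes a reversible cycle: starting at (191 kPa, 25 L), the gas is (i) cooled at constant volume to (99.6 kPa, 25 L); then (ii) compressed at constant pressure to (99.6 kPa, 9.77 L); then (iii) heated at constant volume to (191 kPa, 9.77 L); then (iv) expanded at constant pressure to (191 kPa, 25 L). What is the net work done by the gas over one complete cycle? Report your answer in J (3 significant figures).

W_net ≈ 1390 J

Constant-volume legs do no work.
W(ii) = (99.6)(9.77 − 25) = -1517 J; W(iv) = (191)(25 − 9.77) = 2909 J.
W_net = -1517 + 2909 = 1392 J (the clockwise enclosed area).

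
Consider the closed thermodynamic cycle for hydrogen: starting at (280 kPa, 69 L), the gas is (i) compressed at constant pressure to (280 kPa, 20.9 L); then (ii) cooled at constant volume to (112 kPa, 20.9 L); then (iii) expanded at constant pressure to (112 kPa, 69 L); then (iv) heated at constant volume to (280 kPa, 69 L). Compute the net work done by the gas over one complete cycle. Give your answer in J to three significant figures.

Constant-volume legs do no work.
W(i) = (280)(20.9 − 69) = -13468 J; W(iii) = (112)(69 − 20.9) = 5387 J.
W_net = -13468 + 5387 = -8081 J (the counter-clockwise enclosed area).

W_net ≈ -8080 J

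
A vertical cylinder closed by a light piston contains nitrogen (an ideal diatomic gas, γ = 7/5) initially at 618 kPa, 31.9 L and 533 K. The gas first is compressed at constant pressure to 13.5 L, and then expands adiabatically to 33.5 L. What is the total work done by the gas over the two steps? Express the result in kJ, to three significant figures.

W_total ≈ -5.01 kJ

Step 1 (isobaric): W = PΔV = (618 kPa)(13.5 − 31.9 L) = -11371 J.
After step 1: P = 618 kPa, V = 13.5 L, T = 225.6 K.
Step 2 (adiabatic): W = (P₁V₁ − P₂V₂)/(γ−1) = (8343 − 5800)/0.4 = 6357 J.
W_total = -11371 + 6357 = -5014 J.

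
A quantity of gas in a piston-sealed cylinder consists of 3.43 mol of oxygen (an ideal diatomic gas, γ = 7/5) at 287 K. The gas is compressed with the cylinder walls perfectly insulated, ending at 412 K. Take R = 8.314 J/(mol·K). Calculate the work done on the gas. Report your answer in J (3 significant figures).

W ≈ 8910 J

Adiabatic ⇒ Q = 0, so W_by = −ΔU = nCᵥ(T₁ − T₂).
Cᵥ = 5R/2 = 20.79 J/(mol·K).
W = (3.43)(20.79)(287 − 412) = -8912 J.
Work on gas = −W_by = 8912 J.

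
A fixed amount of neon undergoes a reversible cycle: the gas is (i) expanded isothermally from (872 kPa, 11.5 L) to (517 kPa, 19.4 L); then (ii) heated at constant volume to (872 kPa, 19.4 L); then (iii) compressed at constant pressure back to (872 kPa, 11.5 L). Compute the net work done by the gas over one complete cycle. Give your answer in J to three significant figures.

Leg (i): W = PᵢVᵢ ln(V_f/Vᵢ) = (10028) ln(19.4/11.5) = 5244 J.
Leg (ii): W = 0.
Leg (iii): W = PΔV = (872)(11.5 − 19.4) = -6889 J.
W_net = 5244 − 6889 = -1645 J.

W_net ≈ -1640 J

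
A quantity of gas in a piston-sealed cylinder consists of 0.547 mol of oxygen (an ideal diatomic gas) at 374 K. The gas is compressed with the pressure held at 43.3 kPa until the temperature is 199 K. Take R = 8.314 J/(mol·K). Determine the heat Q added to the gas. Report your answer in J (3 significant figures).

Q ≈ -2790 J

Isobaric: W = nRΔT = (0.547)(8.314)(-175) = -795.9 J.
ΔU = nCᵥΔT with Cᵥ = 5R/2: ΔU = (0.547)(20.79)(-175) = -1990 J.
Q = ΔU + W = -1990 − 795.9 = -2786 J.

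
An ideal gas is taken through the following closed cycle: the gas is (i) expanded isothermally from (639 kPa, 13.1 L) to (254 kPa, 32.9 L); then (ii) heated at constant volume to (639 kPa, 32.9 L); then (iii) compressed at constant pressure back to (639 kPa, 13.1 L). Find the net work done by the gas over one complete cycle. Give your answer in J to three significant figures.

W_net ≈ -4940 J

Leg (i): W = PᵢVᵢ ln(V_f/Vᵢ) = (8371) ln(32.9/13.1) = 7708 J.
Leg (ii): W = 0.
Leg (iii): W = PΔV = (639)(13.1 − 32.9) = -12652 J.
W_net = 7708 − 12652 = -4944 J.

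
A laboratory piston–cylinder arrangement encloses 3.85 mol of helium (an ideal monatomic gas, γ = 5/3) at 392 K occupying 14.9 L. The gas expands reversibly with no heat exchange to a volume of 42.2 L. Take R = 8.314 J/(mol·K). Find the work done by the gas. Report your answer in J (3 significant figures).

Adiabatic: TV^(γ−1) = const with γ = 5/3.
T₂ = T₁ (V₁/V₂)^(γ−1) = 392 × (14.9/42.2)^0.667 = 392 × 0.4996 = 195.8 K.
W_by = nCᵥ(T₁ − T₂) = (3.85)(12.47)(392 − 195.8) = 9419 J.

W ≈ 9420 J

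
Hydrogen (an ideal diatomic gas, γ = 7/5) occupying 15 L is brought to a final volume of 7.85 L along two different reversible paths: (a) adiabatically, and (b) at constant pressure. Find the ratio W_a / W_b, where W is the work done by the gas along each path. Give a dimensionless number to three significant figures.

Path (a) adiabatic: W = P₁V₁(1 − (V₁/V₂)^(γ−1))/(γ−1) → W_a/(P₁V₁) = -0.7391.
Path (b) isobaric: W = P₁(V₂ − V₁) → W_b/(P₁V₁) = -0.4767.
W_a / W_b = -0.7391 / -0.4767 = 1.551.

W_a / W_b ≈ 1.55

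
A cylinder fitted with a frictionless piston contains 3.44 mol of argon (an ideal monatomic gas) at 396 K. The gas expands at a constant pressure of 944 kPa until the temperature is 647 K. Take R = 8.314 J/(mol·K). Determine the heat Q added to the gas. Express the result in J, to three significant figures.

Isobaric: W = nRΔT = (3.44)(8.314)(251) = 7179 J.
ΔU = nCᵥΔT with Cᵥ = 3R/2: ΔU = (3.44)(12.47)(251) = 10768 J.
Q = ΔU + W = 10768 + 7179 = 17947 J.

Q ≈ 17900 J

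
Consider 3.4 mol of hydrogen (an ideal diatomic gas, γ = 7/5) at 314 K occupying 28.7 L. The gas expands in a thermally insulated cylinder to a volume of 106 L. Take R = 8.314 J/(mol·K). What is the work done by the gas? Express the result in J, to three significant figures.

W ≈ 9030 J

Adiabatic: TV^(γ−1) = const with γ = 7/5.
T₂ = T₁ (V₁/V₂)^(γ−1) = 314 × (28.7/106)^0.4 = 314 × 0.593 = 186.2 K.
W_by = nCᵥ(T₁ − T₂) = (3.4)(20.79)(314 − 186.2) = 9032 J.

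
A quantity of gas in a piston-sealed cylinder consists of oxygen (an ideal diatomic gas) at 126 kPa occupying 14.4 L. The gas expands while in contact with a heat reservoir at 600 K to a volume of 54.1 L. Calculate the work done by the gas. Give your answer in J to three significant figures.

W ≈ 2400 J

Isothermal: W = nRT ln(V₂/V₁) = P₁V₁ ln(V₂/V₁).
P₁V₁ = (126 kPa)(14.4 L) = 1814 J.
W = 1814 × ln(54.1/14.4) = 1814 × 1.324
W_by_gas = 2402 J.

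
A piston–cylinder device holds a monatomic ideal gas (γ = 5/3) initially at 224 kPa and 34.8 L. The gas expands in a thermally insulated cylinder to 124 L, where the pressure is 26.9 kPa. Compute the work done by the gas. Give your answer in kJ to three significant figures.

W ≈ 6.69 kJ

Adiabatic: W = (P₁V₁ − P₂V₂)/(γ − 1) with γ = 5/3.
P₁V₁ = 7795 J, P₂V₂ = 3336 J.
W = (7795 − 3336) / 0.6667 = 6689 J.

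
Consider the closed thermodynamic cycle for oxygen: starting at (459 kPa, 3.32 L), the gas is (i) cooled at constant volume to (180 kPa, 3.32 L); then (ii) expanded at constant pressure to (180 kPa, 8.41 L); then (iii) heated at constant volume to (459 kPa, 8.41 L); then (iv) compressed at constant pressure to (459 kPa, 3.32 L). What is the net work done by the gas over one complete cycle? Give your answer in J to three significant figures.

Constant-volume legs do no work.
W(ii) = (180)(8.41 − 3.32) = 916.2 J; W(iv) = (459)(3.32 − 8.41) = -2336 J.
W_net = 916.2 − 2336 = -1420 J (the counter-clockwise enclosed area).

W_net ≈ -1420 J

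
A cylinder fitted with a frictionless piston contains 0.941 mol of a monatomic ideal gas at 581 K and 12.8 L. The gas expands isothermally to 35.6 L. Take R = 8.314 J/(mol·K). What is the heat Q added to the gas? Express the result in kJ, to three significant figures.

Q ≈ 4.65 kJ

Isothermal ⇒ ΔU = 0, so Q = W = nRT ln(V₂/V₁).
Q = (0.941)(8.314)(581) ln(35.6/12.8) = 4545 × 1.023 = 4650 J.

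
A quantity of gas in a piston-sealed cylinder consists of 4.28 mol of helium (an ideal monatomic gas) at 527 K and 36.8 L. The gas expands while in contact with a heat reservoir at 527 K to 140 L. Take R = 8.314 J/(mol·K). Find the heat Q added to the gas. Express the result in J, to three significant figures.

Q ≈ 25100 J

Isothermal ⇒ ΔU = 0, so Q = W = nRT ln(V₂/V₁).
Q = (4.28)(8.314)(527) ln(140/36.8) = 18753 × 1.336 = 25056 J.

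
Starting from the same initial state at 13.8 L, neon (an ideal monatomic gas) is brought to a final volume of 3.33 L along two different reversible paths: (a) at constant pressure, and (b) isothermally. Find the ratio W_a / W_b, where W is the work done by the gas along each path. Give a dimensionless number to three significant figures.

W_a / W_b ≈ 0.534

Path (a) isobaric: W = P₁(V₂ − V₁) → W_a/(P₁V₁) = -0.7587.
Path (b) isothermal: W = P₁V₁ ln(V₂/V₁) → W_b/(P₁V₁) = -1.422.
W_a / W_b = -0.7587 / -1.422 = 0.5337.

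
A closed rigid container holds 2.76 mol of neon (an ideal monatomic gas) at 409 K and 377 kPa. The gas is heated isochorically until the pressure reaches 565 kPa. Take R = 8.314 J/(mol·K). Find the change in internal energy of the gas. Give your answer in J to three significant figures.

Constant volume ⇒ W = 0, so Q = ΔU = nCᵥΔT with Cᵥ = 3R/2 = 12.47 J/(mol·K).
At constant V, T₂/T₁ = P₂/P₁ ⇒ ΔT = T₁(P₂/P₁ − 1) = 409·(565/377 − 1) = 204 K.
ΔU = (2.76)(12.47)(204) = 7020 J.

ΔU ≈ 7020 J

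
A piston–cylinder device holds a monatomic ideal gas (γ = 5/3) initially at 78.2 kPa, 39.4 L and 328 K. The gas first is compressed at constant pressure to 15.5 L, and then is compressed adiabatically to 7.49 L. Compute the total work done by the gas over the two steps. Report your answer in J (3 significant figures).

Step 1 (isobaric): W = PΔV = (78.2 kPa)(15.5 − 39.4 L) = -1869 J.
After step 1: P = 78.2 kPa, V = 15.5 L, T = 129 K.
Step 2 (adiabatic): W = (P₁V₁ − P₂V₂)/(γ−1) = (1212 − 1968)/0.667 = -1134 J.
W_total = -1869 − 1134 = -3003 J.

W_total ≈ -3000 J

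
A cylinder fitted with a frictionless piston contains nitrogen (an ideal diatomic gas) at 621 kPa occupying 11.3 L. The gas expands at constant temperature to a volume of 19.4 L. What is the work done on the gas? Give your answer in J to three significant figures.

W ≈ -3790 J

Isothermal: W = nRT ln(V₂/V₁) = P₁V₁ ln(V₂/V₁).
P₁V₁ = (621 kPa)(11.3 L) = 7017 J.
W = 7017 × ln(19.4/11.3) = 7017 × 0.5405
W_by_gas = 3793 J; work on gas = −W_by = -3793 J.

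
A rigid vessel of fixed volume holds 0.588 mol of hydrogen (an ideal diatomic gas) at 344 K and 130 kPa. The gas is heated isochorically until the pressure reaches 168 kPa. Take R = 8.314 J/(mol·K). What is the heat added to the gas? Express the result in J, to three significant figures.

Q ≈ 1230 J

Constant volume ⇒ W = 0, so Q = ΔU = nCᵥΔT with Cᵥ = 5R/2 = 20.79 J/(mol·K).
At constant V, T₂/T₁ = P₂/P₁ ⇒ ΔT = T₁(P₂/P₁ − 1) = 344·(168/130 − 1) = 100.6 K.
ΔU = (0.588)(20.79)(100.6) = 1229 J.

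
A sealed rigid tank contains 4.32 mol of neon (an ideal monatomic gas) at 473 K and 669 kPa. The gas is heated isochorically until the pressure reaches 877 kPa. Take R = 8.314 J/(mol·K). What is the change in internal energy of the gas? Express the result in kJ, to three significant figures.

ΔU ≈ 7.92 kJ

Constant volume ⇒ W = 0, so Q = ΔU = nCᵥΔT with Cᵥ = 3R/2 = 12.47 J/(mol·K).
At constant V, T₂/T₁ = P₂/P₁ ⇒ ΔT = T₁(P₂/P₁ − 1) = 473·(877/669 − 1) = 147.1 K.
ΔU = (4.32)(12.47)(147.1) = 7923 J.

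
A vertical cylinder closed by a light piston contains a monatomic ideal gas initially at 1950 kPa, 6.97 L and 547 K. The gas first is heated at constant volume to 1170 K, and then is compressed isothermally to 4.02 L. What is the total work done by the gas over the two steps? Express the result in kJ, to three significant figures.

Step 1 (isochoric): W = 0 (constant volume).
After step 1: P = 4171 kPa (V unchanged).
Step 2 (isothermal): W = P₁V₁ ln(V₂/V₁) = (29071) ln(4.02/6.97) = -15999 J.
W_total = 0 − 15999 = -15999 J.

W_total ≈ -16.0 kJ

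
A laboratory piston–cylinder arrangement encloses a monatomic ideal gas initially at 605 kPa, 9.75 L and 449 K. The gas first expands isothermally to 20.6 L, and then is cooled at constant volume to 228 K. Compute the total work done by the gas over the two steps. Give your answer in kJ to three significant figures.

W_total ≈ 4.41 kJ

Step 1 (isothermal): W = P₁V₁ ln(V₂/V₁) = (5899) ln(20.6/9.75) = 4412 J.
Step 2 (isochoric): W = 0 (constant volume).
W_total = 4412 + 0 = 4412 J.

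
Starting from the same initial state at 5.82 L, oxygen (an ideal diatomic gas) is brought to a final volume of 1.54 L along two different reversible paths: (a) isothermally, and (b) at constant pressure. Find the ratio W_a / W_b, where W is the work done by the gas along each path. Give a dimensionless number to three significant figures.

Path (a) isothermal: W = P₁V₁ ln(V₂/V₁) → W_a/(P₁V₁) = -1.33.
Path (b) isobaric: W = P₁(V₂ − V₁) → W_b/(P₁V₁) = -0.7354.
W_a / W_b = -1.33 / -0.7354 = 1.808.

W_a / W_b ≈ 1.81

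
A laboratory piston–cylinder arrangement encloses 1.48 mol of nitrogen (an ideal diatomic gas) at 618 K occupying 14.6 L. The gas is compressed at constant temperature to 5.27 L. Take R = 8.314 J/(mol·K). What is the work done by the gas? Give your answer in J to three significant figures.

Isothermal: W = nRT ln(V₂/V₁).
W = (1.48)(8.314)(618) × ln(5.27/14.6)
  = 7604 × -1.019
W_by_gas = -7749 J.

W ≈ -7750 J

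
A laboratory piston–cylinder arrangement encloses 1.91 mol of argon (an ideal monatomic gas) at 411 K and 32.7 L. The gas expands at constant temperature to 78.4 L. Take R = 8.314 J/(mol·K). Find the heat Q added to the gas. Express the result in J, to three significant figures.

Q ≈ 5710 J

Isothermal ⇒ ΔU = 0, so Q = W = nRT ln(V₂/V₁).
Q = (1.91)(8.314)(411) ln(78.4/32.7) = 6527 × 0.8744 = 5707 J.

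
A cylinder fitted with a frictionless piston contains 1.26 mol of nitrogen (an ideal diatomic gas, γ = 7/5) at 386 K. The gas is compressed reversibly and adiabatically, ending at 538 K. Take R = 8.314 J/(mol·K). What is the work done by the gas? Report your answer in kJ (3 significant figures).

Adiabatic ⇒ Q = 0, so W_by = −ΔU = nCᵥ(T₁ − T₂).
Cᵥ = 5R/2 = 20.79 J/(mol·K).
W = (1.26)(20.79)(386 − 538) = -3981 J.

W ≈ -3.98 kJ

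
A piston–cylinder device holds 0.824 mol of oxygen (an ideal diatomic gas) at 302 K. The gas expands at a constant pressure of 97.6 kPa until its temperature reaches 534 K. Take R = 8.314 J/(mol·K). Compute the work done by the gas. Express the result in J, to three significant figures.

Isobaric: W = P ΔV = nR ΔT.
W = (0.824)(8.314)(534 − 302) = 1589 J.

W ≈ 1590 J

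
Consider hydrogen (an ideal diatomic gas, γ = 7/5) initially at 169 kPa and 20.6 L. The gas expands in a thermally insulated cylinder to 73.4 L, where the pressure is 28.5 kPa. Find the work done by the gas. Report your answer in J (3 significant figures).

W ≈ 3470 J

Adiabatic: W = (P₁V₁ − P₂V₂)/(γ − 1) with γ = 7/5.
P₁V₁ = 3481 J, P₂V₂ = 2092 J.
W = (3481 − 2092) / 0.4 = 3474 J.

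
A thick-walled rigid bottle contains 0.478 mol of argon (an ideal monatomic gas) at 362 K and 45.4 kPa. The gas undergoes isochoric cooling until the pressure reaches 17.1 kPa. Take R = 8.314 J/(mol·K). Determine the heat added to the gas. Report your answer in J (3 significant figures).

Q ≈ -1350 J

Constant volume ⇒ W = 0, so Q = ΔU = nCᵥΔT with Cᵥ = 3R/2 = 12.47 J/(mol·K).
At constant V, T₂/T₁ = P₂/P₁ ⇒ ΔT = T₁(P₂/P₁ − 1) = 362·(17.1/45.4 − 1) = -225.7 K.
ΔU = (0.478)(12.47)(-225.7) = -1345 J.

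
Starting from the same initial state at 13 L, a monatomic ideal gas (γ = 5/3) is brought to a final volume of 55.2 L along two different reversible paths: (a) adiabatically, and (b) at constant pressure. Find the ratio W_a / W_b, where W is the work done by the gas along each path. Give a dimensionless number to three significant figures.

W_a / W_b ≈ 0.286

Path (a) adiabatic: W = P₁V₁(1 − (V₁/V₂)^(γ−1))/(γ−1) → W_a/(P₁V₁) = 0.928.
Path (b) isobaric: W = P₁(V₂ − V₁) → W_b/(P₁V₁) = 3.246.
W_a / W_b = 0.928 / 3.246 = 0.2859.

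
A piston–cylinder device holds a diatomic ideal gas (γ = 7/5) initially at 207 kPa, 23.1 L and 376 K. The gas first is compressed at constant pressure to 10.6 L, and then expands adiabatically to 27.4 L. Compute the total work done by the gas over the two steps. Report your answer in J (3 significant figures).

Step 1 (isobaric): W = PΔV = (207 kPa)(10.6 − 23.1 L) = -2588 J.
After step 1: P = 207 kPa, V = 10.6 L, T = 172.5 K.
Step 2 (adiabatic): W = (P₁V₁ − P₂V₂)/(γ−1) = (2194 − 1501)/0.4 = 1734 J.
W_total = -2588 + 1734 = -853.8 J.

W_total ≈ -854 J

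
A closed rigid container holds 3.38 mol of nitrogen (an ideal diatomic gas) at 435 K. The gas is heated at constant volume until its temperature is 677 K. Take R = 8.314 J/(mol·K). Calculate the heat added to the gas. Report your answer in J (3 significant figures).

Constant volume ⇒ W = 0, so Q = ΔU = nCᵥΔT with Cᵥ = 5R/2 = 20.79 J/(mol·K).
ΔU = (3.38)(20.79)(677 − 435) = 17001 J.

Q ≈ 17000 J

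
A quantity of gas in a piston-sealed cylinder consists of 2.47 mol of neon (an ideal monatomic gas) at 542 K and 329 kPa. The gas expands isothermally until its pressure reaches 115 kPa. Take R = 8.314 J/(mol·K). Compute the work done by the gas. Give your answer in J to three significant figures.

Isothermal process: W = nRT ln(V₂/V₁) = nRT ln(P₁/P₂).
W = (2.47)(8.314)(542) × ln(329/115)
  = 11130 × ln(2.861) = 11130 × 1.051
W_by_gas = 11699 J.

W ≈ 11700 J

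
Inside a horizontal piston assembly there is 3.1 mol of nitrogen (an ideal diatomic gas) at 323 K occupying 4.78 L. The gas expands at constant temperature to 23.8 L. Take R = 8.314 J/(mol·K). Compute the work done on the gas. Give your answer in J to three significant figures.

Isothermal: W = nRT ln(V₂/V₁).
W = (3.1)(8.314)(323) × ln(23.8/4.78)
  = 8325 × 1.605
W_by_gas = 13363 J; work on gas = −W_by = -13363 J.

W ≈ -13400 J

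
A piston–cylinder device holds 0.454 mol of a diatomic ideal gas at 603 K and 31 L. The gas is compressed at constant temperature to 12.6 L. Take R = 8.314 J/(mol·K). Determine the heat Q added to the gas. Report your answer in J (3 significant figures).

Isothermal ⇒ ΔU = 0, so Q = W = nRT ln(V₂/V₁).
Q = (0.454)(8.314)(603) ln(12.6/31) = 2276 × -0.9003 = -2049 J.

Q ≈ -2050 J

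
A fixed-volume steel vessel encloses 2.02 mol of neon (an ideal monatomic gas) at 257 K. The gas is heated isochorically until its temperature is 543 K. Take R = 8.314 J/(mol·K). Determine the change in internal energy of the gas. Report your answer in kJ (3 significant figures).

Constant volume ⇒ W = 0, so Q = ΔU = nCᵥΔT with Cᵥ = 3R/2 = 12.47 J/(mol·K).
ΔU = (2.02)(12.47)(543 − 257) = 7205 J.

ΔU ≈ 7.20 kJ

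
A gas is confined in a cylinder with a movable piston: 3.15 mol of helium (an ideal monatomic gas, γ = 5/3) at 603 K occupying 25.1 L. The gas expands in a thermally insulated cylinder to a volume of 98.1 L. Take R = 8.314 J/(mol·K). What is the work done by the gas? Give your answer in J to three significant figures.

Adiabatic: TV^(γ−1) = const with γ = 5/3.
T₂ = T₁ (V₁/V₂)^(γ−1) = 603 × (25.1/98.1)^0.667 = 603 × 0.403 = 243 K.
W_by = nCᵥ(T₁ − T₂) = (3.15)(12.47)(603 − 243) = 14141 J.

W ≈ 14100 J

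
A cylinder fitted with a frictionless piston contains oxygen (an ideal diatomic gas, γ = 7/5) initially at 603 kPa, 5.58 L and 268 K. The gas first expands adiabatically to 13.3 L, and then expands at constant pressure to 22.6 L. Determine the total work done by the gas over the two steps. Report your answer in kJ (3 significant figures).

Step 1 (adiabatic): W = (P₁V₁ − P₂V₂)/(γ−1) = (3365 − 2377)/0.4 = 2469 J.
After step 1: P = 178.7 kPa, V = 13.3 L, T = 189.3 K.
Step 2 (isobaric): W = PΔV = (178.7 kPa)(22.6 − 13.3 L) = 1662 J.
W_total = 2469 + 1662 = 4131 J.

W_total ≈ 4.13 kJ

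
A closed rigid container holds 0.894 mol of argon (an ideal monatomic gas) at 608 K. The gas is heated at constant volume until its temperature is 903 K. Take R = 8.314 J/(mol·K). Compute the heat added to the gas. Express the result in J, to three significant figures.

Constant volume ⇒ W = 0, so Q = ΔU = nCᵥΔT with Cᵥ = 3R/2 = 12.47 J/(mol·K).
ΔU = (0.894)(12.47)(903 − 608) = 3289 J.

Q ≈ 3290 J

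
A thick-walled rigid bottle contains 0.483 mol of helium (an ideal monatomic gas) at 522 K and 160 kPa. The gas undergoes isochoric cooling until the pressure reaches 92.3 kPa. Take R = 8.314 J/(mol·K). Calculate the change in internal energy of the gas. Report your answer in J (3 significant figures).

Constant volume ⇒ W = 0, so Q = ΔU = nCᵥΔT with Cᵥ = 3R/2 = 12.47 J/(mol·K).
At constant V, T₂/T₁ = P₂/P₁ ⇒ ΔT = T₁(P₂/P₁ − 1) = 522·(92.3/160 − 1) = -220.9 K.
ΔU = (0.483)(12.47)(-220.9) = -1330 J.

ΔU ≈ -1330 J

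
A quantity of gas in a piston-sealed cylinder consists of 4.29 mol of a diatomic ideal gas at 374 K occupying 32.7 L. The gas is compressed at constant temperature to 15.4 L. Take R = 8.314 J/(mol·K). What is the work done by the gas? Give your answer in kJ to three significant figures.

W ≈ -10.0 kJ

Isothermal: W = nRT ln(V₂/V₁).
W = (4.29)(8.314)(374) × ln(15.4/32.7)
  = 13339 × -0.753
W_by_gas = -10045 J.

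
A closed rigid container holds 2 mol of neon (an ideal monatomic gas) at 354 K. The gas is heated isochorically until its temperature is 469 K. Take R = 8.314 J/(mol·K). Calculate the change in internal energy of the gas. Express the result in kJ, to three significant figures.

ΔU ≈ 2.87 kJ

Constant volume ⇒ W = 0, so Q = ΔU = nCᵥΔT with Cᵥ = 3R/2 = 12.47 J/(mol·K).
ΔU = (2)(12.47)(469 − 354) = 2868 J.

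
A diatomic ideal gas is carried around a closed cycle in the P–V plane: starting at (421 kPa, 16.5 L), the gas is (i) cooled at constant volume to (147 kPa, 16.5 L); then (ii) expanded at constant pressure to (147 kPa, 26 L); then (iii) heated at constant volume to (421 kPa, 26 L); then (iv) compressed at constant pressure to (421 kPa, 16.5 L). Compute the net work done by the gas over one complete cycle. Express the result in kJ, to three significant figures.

Constant-volume legs do no work.
W(ii) = (147)(26 − 16.5) = 1396 J; W(iv) = (421)(16.5 − 26) = -4000 J.
W_net = 1396 − 4000 = -2603 J (the counter-clockwise enclosed area).

W_net ≈ -2.60 kJ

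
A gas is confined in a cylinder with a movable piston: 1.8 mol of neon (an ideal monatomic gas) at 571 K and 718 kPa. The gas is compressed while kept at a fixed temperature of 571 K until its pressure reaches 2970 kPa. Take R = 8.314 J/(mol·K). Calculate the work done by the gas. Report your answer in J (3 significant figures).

Isothermal process: W = nRT ln(V₂/V₁) = nRT ln(P₁/P₂).
W = (1.8)(8.314)(571) × ln(718/2970)
  = 8545 × ln(0.2418) = 8545 × -1.42
W_by_gas = -12133 J.

W ≈ -12100 J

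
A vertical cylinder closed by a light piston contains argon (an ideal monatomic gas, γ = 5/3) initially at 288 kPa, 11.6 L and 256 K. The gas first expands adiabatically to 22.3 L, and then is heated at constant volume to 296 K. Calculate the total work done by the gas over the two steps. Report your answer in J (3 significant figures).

Step 1 (adiabatic): W = (P₁V₁ − P₂V₂)/(γ−1) = (3341 − 2161)/0.667 = 1770 J.
Step 2 (isochoric): W = 0 (constant volume).
W_total = 1770 + 0 = 1770 J.

W_total ≈ 1770 J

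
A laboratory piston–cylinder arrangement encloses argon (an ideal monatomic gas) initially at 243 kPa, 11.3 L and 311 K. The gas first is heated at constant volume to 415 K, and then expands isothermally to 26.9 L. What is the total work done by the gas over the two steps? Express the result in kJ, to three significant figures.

Step 1 (isochoric): W = 0 (constant volume).
After step 1: P = 324.3 kPa (V unchanged).
Step 2 (isothermal): W = P₁V₁ ln(V₂/V₁) = (3664) ln(26.9/11.3) = 3178 J.
W_total = 0 + 3178 = 3178 J.

W_total ≈ 3.18 kJ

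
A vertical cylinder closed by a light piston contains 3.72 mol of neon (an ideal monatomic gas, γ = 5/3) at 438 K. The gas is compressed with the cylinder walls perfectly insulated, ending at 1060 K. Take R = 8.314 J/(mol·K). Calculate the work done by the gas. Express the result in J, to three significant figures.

Adiabatic ⇒ Q = 0, so W_by = −ΔU = nCᵥ(T₁ − T₂).
Cᵥ = 3R/2 = 12.47 J/(mol·K).
W = (3.72)(12.47)(438 − 1060) = -28856 J.

W ≈ -28900 J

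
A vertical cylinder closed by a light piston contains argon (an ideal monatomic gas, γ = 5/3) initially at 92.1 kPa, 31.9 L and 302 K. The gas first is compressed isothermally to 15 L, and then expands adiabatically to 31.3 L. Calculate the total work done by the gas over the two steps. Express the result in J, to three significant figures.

Step 1 (isothermal): W = P₁V₁ ln(V₂/V₁) = (2938) ln(15/31.9) = -2217 J.
After step 1: P = 195.9 kPa, V = 15 L, T = 302 K.
Step 2 (adiabatic): W = (P₁V₁ − P₂V₂)/(γ−1) = (2938 − 1799)/0.667 = 1708 J.
W_total = -2217 + 1708 = -508.7 J.

W_total ≈ -509 J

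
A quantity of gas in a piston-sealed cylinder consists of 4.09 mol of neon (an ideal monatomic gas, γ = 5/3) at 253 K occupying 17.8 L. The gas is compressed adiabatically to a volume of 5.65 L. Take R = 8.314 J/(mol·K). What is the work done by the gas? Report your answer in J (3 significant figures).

W ≈ -14800 J

Adiabatic: TV^(γ−1) = const with γ = 5/3.
T₂ = T₁ (V₁/V₂)^(γ−1) = 253 × (17.8/5.65)^0.667 = 253 × 2.149 = 543.7 K.
W_by = nCᵥ(T₁ − T₂) = (4.09)(12.47)(253 − 543.7) = -14828 J.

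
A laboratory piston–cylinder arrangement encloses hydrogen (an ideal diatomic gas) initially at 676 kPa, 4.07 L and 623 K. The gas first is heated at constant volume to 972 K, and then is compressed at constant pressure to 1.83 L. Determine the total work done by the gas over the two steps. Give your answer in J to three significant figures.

W_total ≈ -2360 J

Step 1 (isochoric): W = 0 (constant volume).
After step 1: P = 1055 kPa (V unchanged).
Step 2 (isobaric): W = PΔV = (1055 kPa)(1.83 − 4.07 L) = -2363 J.
W_total = 0 − 2363 = -2363 J.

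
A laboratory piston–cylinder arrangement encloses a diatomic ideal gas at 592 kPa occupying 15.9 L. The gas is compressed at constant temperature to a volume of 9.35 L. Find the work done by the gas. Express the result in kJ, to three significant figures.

W ≈ -5.00 kJ

Isothermal: W = nRT ln(V₂/V₁) = P₁V₁ ln(V₂/V₁).
P₁V₁ = (592 kPa)(15.9 L) = 9413 J.
W = 9413 × ln(9.35/15.9) = 9413 × -0.5309
W_by_gas = -4998 J.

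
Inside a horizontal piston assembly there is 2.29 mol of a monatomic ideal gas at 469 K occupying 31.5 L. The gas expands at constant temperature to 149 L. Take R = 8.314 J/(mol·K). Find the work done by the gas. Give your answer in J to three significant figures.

Isothermal: W = nRT ln(V₂/V₁).
W = (2.29)(8.314)(469) × ln(149/31.5)
  = 8929 × 1.554
W_by_gas = 13876 J.

W ≈ 13900 J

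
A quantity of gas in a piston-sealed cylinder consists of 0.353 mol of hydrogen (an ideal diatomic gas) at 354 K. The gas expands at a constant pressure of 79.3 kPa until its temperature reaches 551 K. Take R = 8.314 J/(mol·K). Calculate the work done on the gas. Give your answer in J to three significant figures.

Isobaric: W = P ΔV = nR ΔT.
W = (0.353)(8.314)(551 − 354) = 578.2 J.
Work on gas = −W_by = -578.2 J.

W ≈ -578 J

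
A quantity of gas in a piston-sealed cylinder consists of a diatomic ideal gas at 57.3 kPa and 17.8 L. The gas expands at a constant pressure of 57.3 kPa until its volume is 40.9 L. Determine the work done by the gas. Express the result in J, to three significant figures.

W ≈ 1320 J

Isobaric: W = P ΔV.
W = (57.3 kPa)(40.9 − 17.8 L) = (57.3)(23.1) = 1324 J.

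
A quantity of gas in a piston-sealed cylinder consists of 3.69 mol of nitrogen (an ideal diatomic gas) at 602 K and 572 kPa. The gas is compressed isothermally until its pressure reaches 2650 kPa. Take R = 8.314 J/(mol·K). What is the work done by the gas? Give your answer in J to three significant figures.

W ≈ -28300 J

Isothermal process: W = nRT ln(V₂/V₁) = nRT ln(P₁/P₂).
W = (3.69)(8.314)(602) × ln(572/2650)
  = 18469 × ln(0.2158) = 18469 × -1.533
W_by_gas = -28316 J.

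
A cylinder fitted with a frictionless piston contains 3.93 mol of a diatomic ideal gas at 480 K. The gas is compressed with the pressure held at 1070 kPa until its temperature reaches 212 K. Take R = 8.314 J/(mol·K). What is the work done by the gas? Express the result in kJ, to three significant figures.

Isobaric: W = P ΔV = nR ΔT.
W = (3.93)(8.314)(212 − 480) = -8757 J.

W ≈ -8.76 kJ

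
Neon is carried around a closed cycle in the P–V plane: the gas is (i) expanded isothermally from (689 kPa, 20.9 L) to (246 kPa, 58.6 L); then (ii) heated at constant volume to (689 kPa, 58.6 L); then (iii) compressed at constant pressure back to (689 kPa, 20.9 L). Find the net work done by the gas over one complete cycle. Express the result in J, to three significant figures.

Leg (i): W = PᵢVᵢ ln(V_f/Vᵢ) = (14400) ln(58.6/20.9) = 14846 J.
Leg (ii): W = 0.
Leg (iii): W = PΔV = (689)(20.9 − 58.6) = -25975 J.
W_net = 14846 − 25975 = -11129 J.

W_net ≈ -11100 J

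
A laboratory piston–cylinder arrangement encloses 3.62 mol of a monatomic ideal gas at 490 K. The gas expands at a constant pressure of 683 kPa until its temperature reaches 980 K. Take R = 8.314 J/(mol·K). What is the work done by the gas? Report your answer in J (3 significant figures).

W ≈ 14700 J

Isobaric: W = P ΔV = nR ΔT.
W = (3.62)(8.314)(980 − 490) = 14747 J.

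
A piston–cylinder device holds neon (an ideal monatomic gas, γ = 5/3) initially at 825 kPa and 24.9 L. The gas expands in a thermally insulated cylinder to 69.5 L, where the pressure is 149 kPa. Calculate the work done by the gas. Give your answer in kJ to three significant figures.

Adiabatic: W = (P₁V₁ − P₂V₂)/(γ − 1) with γ = 5/3.
P₁V₁ = 20542 J, P₂V₂ = 10356 J.
W = (20542 − 10356) / 0.6667 = 15280 J.

W ≈ 15.3 kJ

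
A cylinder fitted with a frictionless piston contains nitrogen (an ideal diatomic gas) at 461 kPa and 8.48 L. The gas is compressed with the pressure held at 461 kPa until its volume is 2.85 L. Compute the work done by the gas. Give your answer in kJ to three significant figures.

W ≈ -2.60 kJ

Isobaric: W = P ΔV.
W = (461 kPa)(2.85 − 8.48 L) = (461)(-5.63) = -2595 J.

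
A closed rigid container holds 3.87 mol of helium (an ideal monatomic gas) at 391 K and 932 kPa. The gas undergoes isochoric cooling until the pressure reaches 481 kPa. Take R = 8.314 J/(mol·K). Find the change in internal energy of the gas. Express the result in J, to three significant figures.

ΔU ≈ -9130 J

Constant volume ⇒ W = 0, so Q = ΔU = nCᵥΔT with Cᵥ = 3R/2 = 12.47 J/(mol·K).
At constant V, T₂/T₁ = P₂/P₁ ⇒ ΔT = T₁(P₂/P₁ − 1) = 391·(481/932 − 1) = -189.2 K.
ΔU = (3.87)(12.47)(-189.2) = -9132 J.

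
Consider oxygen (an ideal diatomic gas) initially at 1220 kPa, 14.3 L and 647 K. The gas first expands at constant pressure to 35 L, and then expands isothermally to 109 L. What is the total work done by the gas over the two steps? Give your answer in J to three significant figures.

W_total ≈ 73800 J

Step 1 (isobaric): W = PΔV = (1220 kPa)(35 − 14.3 L) = 25254 J.
After step 1: P = 1220 kPa, V = 35 L, T = 1584 K.
Step 2 (isothermal): W = P₁V₁ ln(V₂/V₁) = (42700) ln(109/35) = 48507 J.
W_total = 25254 + 48507 = 73761 J.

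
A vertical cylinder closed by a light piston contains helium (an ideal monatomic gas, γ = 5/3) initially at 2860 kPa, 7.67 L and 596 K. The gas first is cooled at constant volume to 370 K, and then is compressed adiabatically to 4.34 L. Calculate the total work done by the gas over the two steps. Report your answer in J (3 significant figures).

W_total ≈ -9430 J

Step 1 (isochoric): W = 0 (constant volume).
After step 1: P = 1776 kPa (V unchanged).
Step 2 (adiabatic): W = (P₁V₁ − P₂V₂)/(γ−1) = (13618 − 19906)/0.667 = -9432 J.
W_total = 0 − 9432 = -9432 J.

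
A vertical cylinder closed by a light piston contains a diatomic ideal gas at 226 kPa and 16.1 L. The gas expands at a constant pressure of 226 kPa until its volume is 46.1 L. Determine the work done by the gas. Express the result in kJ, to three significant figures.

W ≈ 6.78 kJ

Isobaric: W = P ΔV.
W = (226 kPa)(46.1 − 16.1 L) = (226)(30) = 6780 J.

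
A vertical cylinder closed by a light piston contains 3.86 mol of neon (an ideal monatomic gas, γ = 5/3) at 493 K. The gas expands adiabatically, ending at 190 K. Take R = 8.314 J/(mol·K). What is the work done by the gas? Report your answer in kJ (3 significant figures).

Adiabatic ⇒ Q = 0, so W_by = −ΔU = nCᵥ(T₁ − T₂).
Cᵥ = 3R/2 = 12.47 J/(mol·K).
W = (3.86)(12.47)(493 − 190) = 14586 J.

W ≈ 14.6 kJ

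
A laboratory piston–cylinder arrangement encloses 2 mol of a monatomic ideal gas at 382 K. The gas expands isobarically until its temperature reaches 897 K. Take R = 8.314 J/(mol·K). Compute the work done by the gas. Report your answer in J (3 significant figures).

W ≈ 8560 J

Isobaric: W = P ΔV = nR ΔT.
W = (2)(8.314)(897 − 382) = 8563 J.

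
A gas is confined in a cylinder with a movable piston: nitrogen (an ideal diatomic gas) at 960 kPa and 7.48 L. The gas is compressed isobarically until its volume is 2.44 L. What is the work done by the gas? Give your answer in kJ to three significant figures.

W ≈ -4.84 kJ

Isobaric: W = P ΔV.
W = (960 kPa)(2.44 − 7.48 L) = (960)(-5.04) = -4838 J.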